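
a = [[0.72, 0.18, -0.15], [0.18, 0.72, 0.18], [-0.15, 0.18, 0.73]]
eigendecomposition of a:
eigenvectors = [[-0.57, 0.73, 0.37], [0.60, 0.07, 0.80], [-0.56, -0.68, 0.48]]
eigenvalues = [0.38, 0.87, 0.91]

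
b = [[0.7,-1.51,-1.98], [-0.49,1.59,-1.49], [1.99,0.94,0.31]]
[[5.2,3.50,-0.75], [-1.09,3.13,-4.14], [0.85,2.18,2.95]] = b @[[1.25, 1.1, 1.59], [-1.37, 0.59, -0.72], [-1.14, -1.83, 1.49]]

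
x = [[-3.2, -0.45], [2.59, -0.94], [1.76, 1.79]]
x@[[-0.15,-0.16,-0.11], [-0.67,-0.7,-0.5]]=[[0.78, 0.83, 0.58],[0.24, 0.24, 0.19],[-1.46, -1.53, -1.09]]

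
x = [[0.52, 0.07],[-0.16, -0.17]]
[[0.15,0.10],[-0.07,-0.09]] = x@[[0.28, 0.13], [0.13, 0.40]]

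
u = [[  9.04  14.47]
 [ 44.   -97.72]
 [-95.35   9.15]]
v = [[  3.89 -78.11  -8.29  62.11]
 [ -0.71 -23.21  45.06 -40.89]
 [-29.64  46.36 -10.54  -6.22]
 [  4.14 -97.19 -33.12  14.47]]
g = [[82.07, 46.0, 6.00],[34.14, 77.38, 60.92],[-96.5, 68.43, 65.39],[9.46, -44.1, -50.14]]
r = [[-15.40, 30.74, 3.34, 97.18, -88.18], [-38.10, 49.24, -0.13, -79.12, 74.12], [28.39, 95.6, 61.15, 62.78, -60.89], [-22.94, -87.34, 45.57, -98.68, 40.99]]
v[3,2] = -33.12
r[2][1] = 95.6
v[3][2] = -33.12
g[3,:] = [9.46, -44.1, -50.14]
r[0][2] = 3.34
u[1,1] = -97.72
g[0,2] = 6.0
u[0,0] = 9.04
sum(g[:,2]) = 82.17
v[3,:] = [4.14, -97.19, -33.12, 14.47]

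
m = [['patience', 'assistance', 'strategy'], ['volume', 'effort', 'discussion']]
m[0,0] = 'patience'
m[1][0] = 'volume'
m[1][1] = 'effort'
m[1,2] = 'discussion'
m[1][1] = 'effort'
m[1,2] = 'discussion'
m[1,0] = 'volume'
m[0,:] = ['patience', 'assistance', 'strategy']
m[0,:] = ['patience', 'assistance', 'strategy']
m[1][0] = 'volume'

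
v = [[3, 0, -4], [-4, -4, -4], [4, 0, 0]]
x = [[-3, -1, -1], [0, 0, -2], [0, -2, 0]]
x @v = [[-9, 4, 16], [-8, 0, 0], [8, 8, 8]]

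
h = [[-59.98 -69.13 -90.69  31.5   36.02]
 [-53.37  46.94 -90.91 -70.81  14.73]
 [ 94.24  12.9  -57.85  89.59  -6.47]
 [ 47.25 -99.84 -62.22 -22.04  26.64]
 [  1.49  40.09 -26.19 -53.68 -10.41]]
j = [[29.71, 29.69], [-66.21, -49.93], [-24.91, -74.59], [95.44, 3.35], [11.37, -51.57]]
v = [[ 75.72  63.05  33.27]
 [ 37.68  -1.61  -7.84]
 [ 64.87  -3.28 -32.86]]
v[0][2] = 33.27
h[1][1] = 46.94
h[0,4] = 36.02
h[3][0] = 47.25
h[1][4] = 14.73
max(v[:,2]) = 33.27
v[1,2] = -7.84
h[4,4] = -10.41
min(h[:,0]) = -59.98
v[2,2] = -32.86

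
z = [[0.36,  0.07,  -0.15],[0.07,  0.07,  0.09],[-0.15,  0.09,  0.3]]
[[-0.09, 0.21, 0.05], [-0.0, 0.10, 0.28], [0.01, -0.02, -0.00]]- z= [[-0.45, 0.14, 0.2], [-0.07, 0.03, 0.19], [0.16, -0.11, -0.30]]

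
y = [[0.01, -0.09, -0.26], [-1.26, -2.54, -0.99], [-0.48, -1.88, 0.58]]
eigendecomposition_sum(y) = [[-0.08, -0.19, -0.06], [-1.18, -2.65, -0.79], [-0.61, -1.36, -0.41]] + [[0.13,-0.02,0.03], [-0.05,0.01,-0.01], [-0.05,0.01,-0.01]] + [[-0.04, 0.12, -0.23], [-0.03, 0.1, -0.19], [0.18, -0.52, 0.99]]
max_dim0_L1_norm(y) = 4.51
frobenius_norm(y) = 3.63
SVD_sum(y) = [[-0.05, -0.11, -0.02], [-1.13, -2.69, -0.47], [-0.69, -1.64, -0.29]] + [[-0.05, 0.06, -0.21], [-0.12, 0.14, -0.52], [0.19, -0.23, 0.87]] + [[0.10, -0.04, -0.03], [-0.01, 0.01, 0.0], [0.02, -0.01, -0.01]]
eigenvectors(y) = [[0.06, 0.9, -0.22], [0.89, -0.3, -0.19], [0.46, -0.32, 0.96]]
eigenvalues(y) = [-3.14, 0.13, 1.06]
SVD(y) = [[0.03, -0.2, 0.98],[0.85, -0.50, -0.13],[0.52, 0.84, 0.15]] @ diag([3.460179686632635, 1.1000209311322038, 0.11580365834426723]) @ [[-0.38, -0.91, -0.16], [0.21, -0.25, 0.94], [0.9, -0.33, -0.29]]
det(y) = -0.44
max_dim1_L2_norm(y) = 3.0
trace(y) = -1.95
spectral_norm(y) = 3.46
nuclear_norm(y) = 4.68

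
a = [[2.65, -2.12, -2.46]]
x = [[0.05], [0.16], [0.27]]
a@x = [[-0.87]]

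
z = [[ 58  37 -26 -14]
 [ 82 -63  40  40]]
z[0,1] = 37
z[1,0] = 82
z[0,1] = 37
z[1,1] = -63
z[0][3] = -14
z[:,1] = [37, -63]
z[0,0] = 58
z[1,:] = [82, -63, 40, 40]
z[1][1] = -63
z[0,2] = -26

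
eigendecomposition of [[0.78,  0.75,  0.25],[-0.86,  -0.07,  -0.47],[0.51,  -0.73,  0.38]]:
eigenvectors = [[(-0.22+0.34j),-0.22-0.34j,-0.45+0.00j], [(-0.4-0.2j),(-0.4+0.2j),(0.25+0j)], [(0.8+0j),(0.8-0j),0.85+0.00j]]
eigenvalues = [(0.6+0.4j), (0.6-0.4j), (-0.11+0j)]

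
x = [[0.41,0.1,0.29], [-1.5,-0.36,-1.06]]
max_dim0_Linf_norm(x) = 1.5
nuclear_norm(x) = 1.94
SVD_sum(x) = [[0.41, 0.10, 0.29], [-1.50, -0.36, -1.06]] + [[-0.00, 0.0, 0.0], [-0.00, 0.0, 0.0]]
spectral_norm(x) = 1.94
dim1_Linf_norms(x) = [0.41, 1.5]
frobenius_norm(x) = 1.94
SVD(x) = [[-0.26, 0.96], [0.96, 0.26]] @ diag([1.9404632817741956, 0.001500695211841214]) @ [[-0.80, -0.19, -0.57], [-0.24, 0.97, 0.0]]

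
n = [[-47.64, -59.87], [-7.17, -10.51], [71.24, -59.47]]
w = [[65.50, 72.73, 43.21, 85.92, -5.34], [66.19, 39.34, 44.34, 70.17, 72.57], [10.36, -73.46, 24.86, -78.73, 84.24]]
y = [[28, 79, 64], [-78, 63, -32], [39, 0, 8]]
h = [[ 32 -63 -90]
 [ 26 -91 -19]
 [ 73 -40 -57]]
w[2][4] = 84.24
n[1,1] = -10.51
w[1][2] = 44.34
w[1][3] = 70.17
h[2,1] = -40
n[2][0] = 71.24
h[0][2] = -90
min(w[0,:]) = -5.34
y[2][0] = 39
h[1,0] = 26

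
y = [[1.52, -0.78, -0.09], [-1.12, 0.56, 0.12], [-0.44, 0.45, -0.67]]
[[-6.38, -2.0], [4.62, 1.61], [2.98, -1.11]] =y@[[-2.8,0.47], [2.81,3.08], [-0.72,3.42]]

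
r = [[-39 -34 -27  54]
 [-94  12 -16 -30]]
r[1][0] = -94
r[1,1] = 12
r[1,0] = -94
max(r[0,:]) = 54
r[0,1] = -34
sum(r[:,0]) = -133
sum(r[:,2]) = -43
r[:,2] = [-27, -16]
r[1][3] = -30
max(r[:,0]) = -39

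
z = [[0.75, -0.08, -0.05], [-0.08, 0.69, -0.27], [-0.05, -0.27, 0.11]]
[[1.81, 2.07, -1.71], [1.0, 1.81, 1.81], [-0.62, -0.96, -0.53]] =z @ [[2.97, 3.26, -2.33],  [3.11, 3.63, 1.27],  [3.37, 1.62, -2.77]]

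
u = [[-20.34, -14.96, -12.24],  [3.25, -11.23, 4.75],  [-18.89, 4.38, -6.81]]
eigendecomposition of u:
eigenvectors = [[0.5, 0.60, -0.28], [-0.15, -0.38, 0.63], [-0.85, 0.7, -0.72]]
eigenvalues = [5.02, -25.3, -18.11]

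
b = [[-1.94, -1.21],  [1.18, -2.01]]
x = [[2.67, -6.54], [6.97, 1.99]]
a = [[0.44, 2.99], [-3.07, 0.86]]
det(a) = 9.56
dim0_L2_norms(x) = [7.46, 6.84]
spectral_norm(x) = 7.55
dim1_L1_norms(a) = [3.43, 3.93]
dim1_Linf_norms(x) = [6.54, 6.97]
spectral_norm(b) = 2.35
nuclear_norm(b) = 4.62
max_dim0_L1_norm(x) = 9.64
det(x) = 50.90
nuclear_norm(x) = 14.29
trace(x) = 4.66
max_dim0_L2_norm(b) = 2.35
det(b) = 5.33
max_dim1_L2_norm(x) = 7.25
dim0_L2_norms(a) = [3.1, 3.11]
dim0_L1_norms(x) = [9.64, 8.53]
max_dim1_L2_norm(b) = 2.33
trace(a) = 1.30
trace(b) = -3.95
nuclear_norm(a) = 6.20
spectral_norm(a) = 3.31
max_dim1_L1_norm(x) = 9.21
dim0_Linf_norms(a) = [3.07, 2.99]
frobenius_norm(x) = 10.12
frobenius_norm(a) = 4.39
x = a @ b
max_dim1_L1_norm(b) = 3.19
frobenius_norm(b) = 3.26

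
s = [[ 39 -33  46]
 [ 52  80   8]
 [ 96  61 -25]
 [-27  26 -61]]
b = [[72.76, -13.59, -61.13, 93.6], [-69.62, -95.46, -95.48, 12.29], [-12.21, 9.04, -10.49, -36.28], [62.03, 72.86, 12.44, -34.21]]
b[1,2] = -95.48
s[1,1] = 80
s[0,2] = 46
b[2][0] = -12.21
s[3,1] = 26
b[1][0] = -69.62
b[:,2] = [-61.13, -95.48, -10.49, 12.44]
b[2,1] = 9.04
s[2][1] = 61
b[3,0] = 62.03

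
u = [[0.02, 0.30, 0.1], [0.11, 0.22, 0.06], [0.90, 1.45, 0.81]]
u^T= [[0.02, 0.11, 0.90], [0.3, 0.22, 1.45], [0.1, 0.06, 0.81]]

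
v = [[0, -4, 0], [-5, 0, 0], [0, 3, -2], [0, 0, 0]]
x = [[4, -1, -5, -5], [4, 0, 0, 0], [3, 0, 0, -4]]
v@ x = [[-16, 0, 0, 0], [-20, 5, 25, 25], [6, 0, 0, 8], [0, 0, 0, 0]]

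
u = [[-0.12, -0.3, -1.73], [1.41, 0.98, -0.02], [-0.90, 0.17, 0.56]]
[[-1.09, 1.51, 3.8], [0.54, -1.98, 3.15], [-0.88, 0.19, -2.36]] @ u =[[-1.16, 2.45, 3.98], [-5.69, -1.57, 0.87], [2.5, 0.05, 0.2]]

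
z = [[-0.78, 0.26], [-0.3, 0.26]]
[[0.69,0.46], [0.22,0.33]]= z@[[-0.97,-0.26], [-0.26,0.97]]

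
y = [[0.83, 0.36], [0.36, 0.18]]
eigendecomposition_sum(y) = [[0.83,0.37],  [0.37,0.16]] + [[0.0, -0.01], [-0.01, 0.02]]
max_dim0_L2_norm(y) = 0.9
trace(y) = 1.01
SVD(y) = [[-0.91, -0.41], [-0.41, 0.91]] @ diag([0.99, 0.019999999999999983]) @ [[-0.91, -0.41], [-0.41, 0.91]]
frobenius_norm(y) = 0.99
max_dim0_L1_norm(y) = 1.19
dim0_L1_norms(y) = [1.19, 0.54]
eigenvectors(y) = [[0.91,-0.41], [0.41,0.91]]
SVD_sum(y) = [[0.83, 0.37], [0.37, 0.16]] + [[0.00, -0.01], [-0.01, 0.02]]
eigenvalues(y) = [0.99, 0.02]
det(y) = 0.02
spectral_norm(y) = 0.99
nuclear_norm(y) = 1.01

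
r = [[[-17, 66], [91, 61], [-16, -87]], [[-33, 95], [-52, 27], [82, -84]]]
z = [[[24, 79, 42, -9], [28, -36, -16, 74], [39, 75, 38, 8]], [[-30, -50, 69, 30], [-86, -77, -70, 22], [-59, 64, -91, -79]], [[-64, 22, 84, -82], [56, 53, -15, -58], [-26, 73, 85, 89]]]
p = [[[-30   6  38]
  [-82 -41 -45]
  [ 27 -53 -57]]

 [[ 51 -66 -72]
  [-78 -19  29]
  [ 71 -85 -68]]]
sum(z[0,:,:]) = 346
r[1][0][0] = -33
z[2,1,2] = -15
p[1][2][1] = -85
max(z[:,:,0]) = 56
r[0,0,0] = -17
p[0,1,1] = -41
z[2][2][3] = 89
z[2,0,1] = 22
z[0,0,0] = 24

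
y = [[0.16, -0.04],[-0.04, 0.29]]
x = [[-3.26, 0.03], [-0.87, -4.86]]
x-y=[[-3.42, 0.07], [-0.83, -5.15]]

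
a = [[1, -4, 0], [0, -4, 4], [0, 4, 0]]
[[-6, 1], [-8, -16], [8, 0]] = a @ [[2, 1], [2, 0], [0, -4]]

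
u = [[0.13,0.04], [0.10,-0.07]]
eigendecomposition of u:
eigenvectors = [[0.91,-0.18], [0.42,0.98]]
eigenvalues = [0.15, -0.09]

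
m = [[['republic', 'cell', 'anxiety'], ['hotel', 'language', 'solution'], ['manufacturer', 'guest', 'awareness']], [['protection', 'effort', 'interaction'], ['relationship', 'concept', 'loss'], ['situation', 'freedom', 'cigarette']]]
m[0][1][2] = 'solution'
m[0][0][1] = 'cell'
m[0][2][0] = 'manufacturer'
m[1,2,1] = 'freedom'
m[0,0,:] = ['republic', 'cell', 'anxiety']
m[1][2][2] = 'cigarette'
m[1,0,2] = 'interaction'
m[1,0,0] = 'protection'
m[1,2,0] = 'situation'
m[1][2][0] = 'situation'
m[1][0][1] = 'effort'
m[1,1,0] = 'relationship'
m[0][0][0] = 'republic'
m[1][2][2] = 'cigarette'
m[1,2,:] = ['situation', 'freedom', 'cigarette']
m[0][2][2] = 'awareness'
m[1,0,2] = 'interaction'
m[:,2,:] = [['manufacturer', 'guest', 'awareness'], ['situation', 'freedom', 'cigarette']]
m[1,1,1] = 'concept'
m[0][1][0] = 'hotel'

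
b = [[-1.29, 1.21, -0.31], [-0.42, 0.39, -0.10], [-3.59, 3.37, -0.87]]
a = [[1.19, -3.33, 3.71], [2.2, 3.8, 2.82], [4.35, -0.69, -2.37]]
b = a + [[-2.48, 4.54, -4.02], [-2.62, -3.41, -2.92], [-7.94, 4.06, 1.50]]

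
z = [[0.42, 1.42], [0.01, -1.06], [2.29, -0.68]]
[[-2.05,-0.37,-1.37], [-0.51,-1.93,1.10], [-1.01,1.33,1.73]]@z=[[-4.00, -1.59], [2.29, 0.57], [3.55, -4.02]]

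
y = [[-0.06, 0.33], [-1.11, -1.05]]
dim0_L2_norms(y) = [1.11, 1.1]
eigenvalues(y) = [(-0.56+0.35j), (-0.56-0.35j)]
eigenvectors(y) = [[0.39+0.28j,(0.39-0.28j)], [-0.88+0.00j,(-0.88-0j)]]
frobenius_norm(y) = 1.56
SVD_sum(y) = [[0.13, 0.13], [-1.09, -1.07]] + [[-0.19, 0.2], [-0.02, 0.02]]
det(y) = 0.43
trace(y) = -1.11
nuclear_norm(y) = 1.82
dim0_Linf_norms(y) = [1.11, 1.05]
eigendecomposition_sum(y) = [[(-0.03+0.57j), 0.17+0.26j], [-0.56-0.88j, (-0.52-0.22j)]] + [[-0.03-0.57j, (0.17-0.26j)], [-0.55+0.88j, (-0.52+0.22j)]]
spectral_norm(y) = 1.54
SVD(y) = [[0.12, -0.99], [-0.99, -0.12]] @ diag([1.539257750598106, 0.27890065834210503]) @ [[0.71, 0.70], [0.7, -0.71]]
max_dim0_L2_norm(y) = 1.11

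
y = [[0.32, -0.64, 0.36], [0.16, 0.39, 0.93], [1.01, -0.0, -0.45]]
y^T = [[0.32,  0.16,  1.01], [-0.64,  0.39,  -0.0], [0.36,  0.93,  -0.45]]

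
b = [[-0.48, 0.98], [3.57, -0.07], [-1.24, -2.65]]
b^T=[[-0.48, 3.57, -1.24], [0.98, -0.07, -2.65]]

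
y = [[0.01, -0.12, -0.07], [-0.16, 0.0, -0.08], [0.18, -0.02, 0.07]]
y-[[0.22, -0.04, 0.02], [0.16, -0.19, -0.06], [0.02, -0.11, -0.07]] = [[-0.21, -0.08, -0.09],[-0.32, 0.19, -0.02],[0.16, 0.09, 0.14]]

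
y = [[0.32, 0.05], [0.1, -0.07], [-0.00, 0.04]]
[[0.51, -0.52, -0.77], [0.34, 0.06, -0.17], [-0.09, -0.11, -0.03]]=y @ [[1.94,-1.2,-2.28], [-2.13,-2.64,-0.78]]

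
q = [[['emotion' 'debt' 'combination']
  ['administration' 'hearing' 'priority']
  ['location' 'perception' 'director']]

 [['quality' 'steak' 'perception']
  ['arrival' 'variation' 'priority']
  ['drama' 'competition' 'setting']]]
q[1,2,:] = ['drama', 'competition', 'setting']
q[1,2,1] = 'competition'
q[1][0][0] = 'quality'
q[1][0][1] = 'steak'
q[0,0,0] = 'emotion'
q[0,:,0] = ['emotion', 'administration', 'location']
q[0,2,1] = 'perception'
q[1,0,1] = 'steak'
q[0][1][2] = 'priority'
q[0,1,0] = 'administration'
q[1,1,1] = 'variation'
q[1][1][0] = 'arrival'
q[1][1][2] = 'priority'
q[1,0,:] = ['quality', 'steak', 'perception']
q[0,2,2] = 'director'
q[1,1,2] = 'priority'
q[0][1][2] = 'priority'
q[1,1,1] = 'variation'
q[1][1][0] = 'arrival'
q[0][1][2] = 'priority'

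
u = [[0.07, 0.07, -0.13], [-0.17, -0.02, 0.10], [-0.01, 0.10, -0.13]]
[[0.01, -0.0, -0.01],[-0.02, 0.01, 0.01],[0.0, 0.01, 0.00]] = u @ [[0.07, -0.04, -0.05], [-0.04, 0.21, 0.12], [-0.05, 0.12, 0.08]]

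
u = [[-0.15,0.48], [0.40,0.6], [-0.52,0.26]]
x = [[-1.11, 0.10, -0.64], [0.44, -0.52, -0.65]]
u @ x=[[0.38, -0.26, -0.22], [-0.18, -0.27, -0.65], [0.69, -0.19, 0.16]]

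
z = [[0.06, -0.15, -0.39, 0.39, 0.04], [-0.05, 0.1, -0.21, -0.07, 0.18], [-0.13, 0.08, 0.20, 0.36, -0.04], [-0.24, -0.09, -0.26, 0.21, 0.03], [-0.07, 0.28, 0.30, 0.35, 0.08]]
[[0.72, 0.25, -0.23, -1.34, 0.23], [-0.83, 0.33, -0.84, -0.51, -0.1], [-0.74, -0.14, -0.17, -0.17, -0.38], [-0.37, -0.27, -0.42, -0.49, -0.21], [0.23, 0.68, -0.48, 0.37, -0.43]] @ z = [[0.37, 0.08, 0.04, -0.02, 0.06],[0.17, 0.11, 0.19, -0.79, 0.04],[0.05, -0.01, 0.21, -0.51, -0.08],[0.18, -0.02, 0.18, -0.45, -0.08],[-0.02, -0.16, -0.55, -0.2, 0.13]]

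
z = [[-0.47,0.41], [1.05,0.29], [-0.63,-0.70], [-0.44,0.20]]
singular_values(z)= [1.44, 0.78]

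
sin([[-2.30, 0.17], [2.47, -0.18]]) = [[-0.57, 0.04], [0.61, -0.04]]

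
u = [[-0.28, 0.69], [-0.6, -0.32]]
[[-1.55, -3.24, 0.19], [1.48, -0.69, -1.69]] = u @ [[-1.05,  3.01,  2.19], [-2.67,  -3.48,  1.17]]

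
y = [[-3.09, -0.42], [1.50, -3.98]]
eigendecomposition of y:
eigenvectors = [[(0.26+0.39j),0.26-0.39j], [(0.88+0j),(0.88-0j)]]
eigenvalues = [(-3.54+0.66j), (-3.54-0.66j)]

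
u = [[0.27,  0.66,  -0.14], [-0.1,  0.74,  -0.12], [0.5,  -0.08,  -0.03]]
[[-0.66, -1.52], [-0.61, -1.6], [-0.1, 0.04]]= u@[[-0.47, -0.11],  [-1.14, -1.87],  [-1.58, 1.86]]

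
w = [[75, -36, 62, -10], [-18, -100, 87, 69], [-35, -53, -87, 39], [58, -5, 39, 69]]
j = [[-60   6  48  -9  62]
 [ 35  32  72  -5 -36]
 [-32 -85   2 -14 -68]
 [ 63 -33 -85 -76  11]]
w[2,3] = 39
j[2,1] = -85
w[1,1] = -100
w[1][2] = 87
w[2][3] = 39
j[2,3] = -14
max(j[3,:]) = 63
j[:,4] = [62, -36, -68, 11]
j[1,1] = 32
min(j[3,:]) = -85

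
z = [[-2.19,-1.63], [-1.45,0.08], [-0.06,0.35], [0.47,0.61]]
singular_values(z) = [3.06, 0.96]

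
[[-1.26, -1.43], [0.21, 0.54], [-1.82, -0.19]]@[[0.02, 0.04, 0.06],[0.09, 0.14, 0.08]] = [[-0.15, -0.25, -0.19], [0.05, 0.08, 0.06], [-0.05, -0.10, -0.12]]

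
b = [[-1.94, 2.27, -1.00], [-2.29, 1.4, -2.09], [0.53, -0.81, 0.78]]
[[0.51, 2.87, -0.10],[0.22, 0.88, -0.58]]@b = [[-7.61, 5.26, -6.59], [-2.75, 2.20, -2.51]]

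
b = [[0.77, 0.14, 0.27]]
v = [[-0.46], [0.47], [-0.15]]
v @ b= [[-0.35, -0.06, -0.12], [0.36, 0.07, 0.13], [-0.12, -0.02, -0.04]]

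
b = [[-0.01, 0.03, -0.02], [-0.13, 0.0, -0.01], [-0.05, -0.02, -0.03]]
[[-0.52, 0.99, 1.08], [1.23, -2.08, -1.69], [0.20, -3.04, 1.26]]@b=[[-0.18, -0.04, -0.03], [0.34, 0.07, 0.05], [0.33, -0.02, -0.01]]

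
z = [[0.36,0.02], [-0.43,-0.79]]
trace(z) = -0.43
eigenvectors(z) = [[0.94,-0.02], [-0.35,1.0]]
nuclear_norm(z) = 1.22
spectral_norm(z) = 0.92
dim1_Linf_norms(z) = [0.36, 0.79]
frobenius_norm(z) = 0.97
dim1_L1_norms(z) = [0.38, 1.22]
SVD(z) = [[-0.23,0.97], [0.97,0.23]] @ diag([0.92165797959821, 0.29924332681439253]) @ [[-0.54, -0.84], [0.84, -0.54]]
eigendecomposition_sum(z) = [[0.35,0.01], [-0.13,-0.0]] + [[0.01, 0.01],[-0.30, -0.79]]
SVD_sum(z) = [[0.12, 0.18],  [-0.49, -0.75]] + [[0.24, -0.16], [0.06, -0.04]]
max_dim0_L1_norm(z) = 0.81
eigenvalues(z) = [0.35, -0.78]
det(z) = -0.28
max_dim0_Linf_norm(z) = 0.79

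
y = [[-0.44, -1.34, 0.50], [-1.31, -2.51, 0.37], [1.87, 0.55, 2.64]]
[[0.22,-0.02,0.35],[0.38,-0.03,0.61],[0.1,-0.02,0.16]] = y@[[-0.07,0.00,-0.11], [-0.1,0.01,-0.16], [0.11,-0.01,0.17]]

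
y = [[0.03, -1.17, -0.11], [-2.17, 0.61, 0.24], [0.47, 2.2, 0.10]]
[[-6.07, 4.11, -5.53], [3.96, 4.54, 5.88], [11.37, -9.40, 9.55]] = y @[[-0.56, -3.06, -1.23], [5.39, -3.64, 4.52], [-2.26, 0.48, 1.87]]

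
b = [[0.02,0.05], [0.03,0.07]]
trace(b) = 0.09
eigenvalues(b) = [-0.0, 0.09]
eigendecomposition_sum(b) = [[-0.0,  0.00], [0.00,  -0.0]] + [[0.02, 0.05], [0.03, 0.07]]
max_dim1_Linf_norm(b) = 0.07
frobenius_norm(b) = 0.09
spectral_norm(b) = 0.09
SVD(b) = [[-0.58, -0.82],[-0.82, 0.58]] @ diag([0.09326762794674746, 0.0010721833738185813]) @ [[-0.39, -0.92], [0.92, -0.39]]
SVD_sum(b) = [[0.02, 0.05], [0.03, 0.07]] + [[-0.0, 0.0], [0.0, -0.0]]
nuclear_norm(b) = 0.09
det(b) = -0.00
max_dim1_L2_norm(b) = 0.08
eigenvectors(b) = [[-0.92, -0.58], [0.39, -0.82]]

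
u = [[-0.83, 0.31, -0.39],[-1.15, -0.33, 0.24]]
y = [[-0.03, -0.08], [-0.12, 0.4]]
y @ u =[[0.12, 0.02, -0.01], [-0.36, -0.17, 0.14]]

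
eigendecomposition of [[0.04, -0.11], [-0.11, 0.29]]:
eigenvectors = [[-0.94, 0.35], [-0.35, -0.94]]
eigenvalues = [-0.0, 0.33]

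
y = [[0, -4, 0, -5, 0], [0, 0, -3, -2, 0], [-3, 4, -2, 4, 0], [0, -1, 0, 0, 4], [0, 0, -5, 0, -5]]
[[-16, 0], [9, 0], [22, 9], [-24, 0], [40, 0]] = y@[[0, -3], [4, 0], [-3, 0], [0, 0], [-5, 0]]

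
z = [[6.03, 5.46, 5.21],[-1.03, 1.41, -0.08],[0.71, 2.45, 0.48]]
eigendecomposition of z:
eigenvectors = [[(-0.94+0j), -0.94-0.00j, -0.49+0.00j], [(0.31-0.11j), (0.31+0.11j), -0.22+0.00j], [-0.07j, 0.00+0.07j, (0.85+0j)]]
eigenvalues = [(4.24+0.99j), (4.24-0.99j), (-0.56+0j)]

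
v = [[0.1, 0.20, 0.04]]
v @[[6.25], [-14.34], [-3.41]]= [[-2.38]]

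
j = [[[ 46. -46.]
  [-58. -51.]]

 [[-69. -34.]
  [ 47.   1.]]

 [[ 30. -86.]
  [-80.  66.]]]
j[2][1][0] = -80.0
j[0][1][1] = -51.0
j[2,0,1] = -86.0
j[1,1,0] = 47.0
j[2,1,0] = -80.0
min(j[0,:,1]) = -51.0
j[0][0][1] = -46.0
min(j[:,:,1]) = -86.0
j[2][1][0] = -80.0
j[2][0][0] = 30.0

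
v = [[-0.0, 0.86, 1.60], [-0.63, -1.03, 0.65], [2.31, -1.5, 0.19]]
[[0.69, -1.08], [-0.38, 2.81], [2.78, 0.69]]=v @[[1.14, -0.97], [-0.04, -1.91], [0.45, 0.35]]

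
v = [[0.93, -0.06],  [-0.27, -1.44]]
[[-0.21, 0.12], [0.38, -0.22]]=v@[[-0.24, 0.14], [-0.22, 0.13]]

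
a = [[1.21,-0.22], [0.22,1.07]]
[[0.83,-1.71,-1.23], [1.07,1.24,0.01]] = a @ [[0.84, -1.16, -0.98], [0.83, 1.4, 0.21]]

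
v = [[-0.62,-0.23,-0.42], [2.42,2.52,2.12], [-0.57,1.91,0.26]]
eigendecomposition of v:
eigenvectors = [[-0.10, 0.47, 0.26], [0.85, 0.25, -0.58], [0.52, -0.84, 0.77]]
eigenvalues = [3.52, 0.0, -1.37]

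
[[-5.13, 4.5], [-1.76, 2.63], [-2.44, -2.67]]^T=[[-5.13, -1.76, -2.44],[4.5, 2.63, -2.67]]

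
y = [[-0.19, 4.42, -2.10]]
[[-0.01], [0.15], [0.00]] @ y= [[0.0, -0.04, 0.02], [-0.03, 0.66, -0.32], [0.0, 0.00, 0.00]]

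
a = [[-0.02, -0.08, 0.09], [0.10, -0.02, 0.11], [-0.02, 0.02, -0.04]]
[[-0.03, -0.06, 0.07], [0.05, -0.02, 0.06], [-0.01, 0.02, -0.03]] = a @[[0.62,0.06,-0.1],[0.06,0.55,-0.13],[-0.1,-0.13,0.62]]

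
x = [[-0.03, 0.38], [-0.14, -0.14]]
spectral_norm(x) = 0.41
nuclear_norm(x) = 0.55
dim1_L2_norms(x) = [0.38, 0.2]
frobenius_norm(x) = 0.43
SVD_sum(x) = [[0.02, 0.38], [-0.01, -0.15]] + [[-0.05,0.00], [-0.13,0.01]]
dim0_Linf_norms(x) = [0.14, 0.38]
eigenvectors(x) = [[0.85+0.00j, 0.85-0.00j], [-0.12+0.50j, -0.12-0.50j]]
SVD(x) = [[-0.93, 0.36], [0.36, 0.93]] @ diag([0.4055453751562394, 0.14153779950735776]) @ [[-0.06, -1.00], [-1.00, 0.06]]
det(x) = 0.06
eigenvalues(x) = [(-0.08+0.22j), (-0.08-0.22j)]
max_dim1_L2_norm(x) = 0.38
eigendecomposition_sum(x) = [[-0.01+0.12j, 0.19+0.07j], [(-0.07-0.03j), -0.07+0.10j]] + [[-0.01-0.12j, 0.19-0.07j], [-0.07+0.03j, (-0.07-0.1j)]]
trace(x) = -0.17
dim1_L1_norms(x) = [0.41, 0.28]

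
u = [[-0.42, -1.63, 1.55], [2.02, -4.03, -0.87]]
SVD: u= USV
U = [[0.25, 0.97],[0.97, -0.25]]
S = [4.71, 2.03]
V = [[0.39, -0.91, -0.1], [-0.45, -0.28, 0.85]]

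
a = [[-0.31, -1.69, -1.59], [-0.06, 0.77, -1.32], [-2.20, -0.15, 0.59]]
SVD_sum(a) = [[0.54, -1.00, -1.72], [0.19, -0.35, -0.60], [-0.26, 0.48, 0.83]] + [[-0.95, -0.45, -0.04], [0.21, 0.10, 0.01], [-1.83, -0.87, -0.07]] + [[0.11, -0.24, 0.17], [-0.46, 1.02, -0.73], [-0.11, 0.24, -0.17]]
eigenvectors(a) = [[(0.75+0j), (-0.03+0.4j), -0.03-0.40j], [(0.28+0j), 0.66+0.00j, 0.66-0.00j], [0.60+0.00j, -0.43-0.47j, (-0.43+0.47j)]]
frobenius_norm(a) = 3.61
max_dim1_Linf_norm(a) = 2.2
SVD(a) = [[-0.86,  -0.46,  0.22],  [-0.3,  0.10,  -0.95],  [0.41,  -0.88,  -0.22]] @ diag([2.400710230122553, 2.301362887743802, 1.4036093651370487]) @ [[-0.26, 0.48, 0.84], [0.90, 0.43, 0.03], [0.34, -0.76, 0.55]]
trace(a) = 1.05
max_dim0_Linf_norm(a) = 2.2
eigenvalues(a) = [(-2.22+0j), (1.63+0.91j), (1.63-0.91j)]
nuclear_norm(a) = 6.11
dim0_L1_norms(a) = [2.57, 2.61, 3.5]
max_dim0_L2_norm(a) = 2.22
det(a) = -7.75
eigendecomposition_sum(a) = [[(-1.16-0j), -0.71+0.00j, (-0.99+0j)], [-0.44-0.00j, -0.26+0.00j, -0.37+0.00j], [(-0.93-0j), -0.57+0.00j, (-0.79+0j)]] + [[0.43+0.15j, -0.49+0.27j, -0.30-0.32j],  [(0.19-0.72j), (0.52+0.77j), -0.47+0.54j],  [-0.63+0.33j, 0.21-0.87j, 0.69-0.01j]] + [[0.43-0.15j, (-0.49-0.27j), -0.30+0.32j], [0.19+0.72j, 0.52-0.77j, (-0.47-0.54j)], [(-0.63-0.33j), (0.21+0.87j), 0.69+0.01j]]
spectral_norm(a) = 2.40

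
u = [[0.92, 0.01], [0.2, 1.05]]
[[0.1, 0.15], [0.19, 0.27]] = u @ [[0.11, 0.16], [0.16, 0.23]]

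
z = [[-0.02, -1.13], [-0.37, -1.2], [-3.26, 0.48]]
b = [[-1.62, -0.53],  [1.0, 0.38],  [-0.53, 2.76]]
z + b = [[-1.64, -1.66], [0.63, -0.82], [-3.79, 3.24]]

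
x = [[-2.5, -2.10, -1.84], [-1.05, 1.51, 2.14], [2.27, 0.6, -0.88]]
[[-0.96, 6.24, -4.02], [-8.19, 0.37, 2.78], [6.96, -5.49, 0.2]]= x @ [[2.57, -1.39, 0.34], [-0.93, -2.28, 0.59], [-1.91, 1.1, 1.05]]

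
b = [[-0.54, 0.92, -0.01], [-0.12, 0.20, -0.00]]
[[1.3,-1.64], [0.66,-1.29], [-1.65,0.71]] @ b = [[-0.51,0.87,-0.01], [-0.2,0.35,-0.01], [0.81,-1.38,0.02]]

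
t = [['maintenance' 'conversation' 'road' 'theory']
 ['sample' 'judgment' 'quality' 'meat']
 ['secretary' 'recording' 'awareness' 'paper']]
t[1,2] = 'quality'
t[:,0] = ['maintenance', 'sample', 'secretary']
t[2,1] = 'recording'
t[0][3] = 'theory'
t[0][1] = 'conversation'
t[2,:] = ['secretary', 'recording', 'awareness', 'paper']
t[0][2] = 'road'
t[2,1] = 'recording'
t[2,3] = 'paper'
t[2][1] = 'recording'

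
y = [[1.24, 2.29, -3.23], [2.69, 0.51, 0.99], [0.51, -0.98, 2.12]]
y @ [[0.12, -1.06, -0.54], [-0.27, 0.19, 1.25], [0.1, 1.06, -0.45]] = [[-0.79,-4.30,3.65], [0.28,-1.71,-1.26], [0.54,1.52,-2.45]]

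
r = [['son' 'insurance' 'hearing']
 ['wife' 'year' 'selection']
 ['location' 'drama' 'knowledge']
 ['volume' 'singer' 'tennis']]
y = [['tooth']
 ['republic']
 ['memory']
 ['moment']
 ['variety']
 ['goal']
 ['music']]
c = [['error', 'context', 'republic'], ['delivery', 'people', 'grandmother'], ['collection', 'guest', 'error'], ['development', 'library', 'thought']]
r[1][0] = 'wife'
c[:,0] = ['error', 'delivery', 'collection', 'development']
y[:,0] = ['tooth', 'republic', 'memory', 'moment', 'variety', 'goal', 'music']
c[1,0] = 'delivery'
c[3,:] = ['development', 'library', 'thought']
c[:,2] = ['republic', 'grandmother', 'error', 'thought']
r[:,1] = ['insurance', 'year', 'drama', 'singer']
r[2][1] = 'drama'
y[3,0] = 'moment'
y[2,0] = 'memory'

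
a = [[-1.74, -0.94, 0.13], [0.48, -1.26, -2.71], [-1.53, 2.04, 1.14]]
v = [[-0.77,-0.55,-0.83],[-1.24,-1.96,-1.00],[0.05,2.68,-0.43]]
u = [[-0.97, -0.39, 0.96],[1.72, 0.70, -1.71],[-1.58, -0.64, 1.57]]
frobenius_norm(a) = 4.57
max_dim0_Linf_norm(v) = 2.68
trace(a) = -1.86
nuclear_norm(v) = 5.27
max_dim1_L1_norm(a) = 4.71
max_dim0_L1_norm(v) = 5.19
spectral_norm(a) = 3.87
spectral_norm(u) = 3.71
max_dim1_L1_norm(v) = 4.2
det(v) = 0.29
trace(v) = -3.16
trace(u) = 1.30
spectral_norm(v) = 3.54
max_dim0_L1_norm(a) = 4.24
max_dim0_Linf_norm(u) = 1.72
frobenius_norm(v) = 3.92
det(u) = -0.00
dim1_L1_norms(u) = [2.32, 4.13, 3.79]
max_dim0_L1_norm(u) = 4.27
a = v + u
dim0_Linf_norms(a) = [1.74, 2.04, 2.71]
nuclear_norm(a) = 7.25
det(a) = -10.63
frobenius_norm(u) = 3.71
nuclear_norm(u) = 3.71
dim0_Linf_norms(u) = [1.72, 0.7, 1.71]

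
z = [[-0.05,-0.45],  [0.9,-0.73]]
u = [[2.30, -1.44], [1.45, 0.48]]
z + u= [[2.25, -1.89],[2.35, -0.25]]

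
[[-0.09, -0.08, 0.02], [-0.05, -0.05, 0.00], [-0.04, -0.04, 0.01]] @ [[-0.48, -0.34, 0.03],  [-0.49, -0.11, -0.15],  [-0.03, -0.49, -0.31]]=[[0.08, 0.03, 0.00], [0.05, 0.02, 0.01], [0.04, 0.01, 0.00]]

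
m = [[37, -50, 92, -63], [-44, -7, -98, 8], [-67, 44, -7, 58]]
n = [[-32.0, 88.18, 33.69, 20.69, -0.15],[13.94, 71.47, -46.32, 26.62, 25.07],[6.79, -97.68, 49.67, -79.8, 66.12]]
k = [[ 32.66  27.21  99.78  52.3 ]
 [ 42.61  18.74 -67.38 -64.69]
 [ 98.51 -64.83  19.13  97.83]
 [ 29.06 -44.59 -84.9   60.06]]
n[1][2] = -46.32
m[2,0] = -67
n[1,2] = -46.32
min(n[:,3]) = -79.8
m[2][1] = 44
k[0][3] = 52.3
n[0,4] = -0.15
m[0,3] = -63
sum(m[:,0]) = -74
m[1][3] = 8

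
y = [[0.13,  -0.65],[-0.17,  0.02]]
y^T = [[0.13, -0.17], [-0.65, 0.02]]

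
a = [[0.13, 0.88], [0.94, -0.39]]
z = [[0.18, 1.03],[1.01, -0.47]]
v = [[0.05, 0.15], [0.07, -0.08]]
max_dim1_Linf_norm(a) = 0.94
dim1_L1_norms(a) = [1.01, 1.33]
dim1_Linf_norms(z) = [1.03, 1.01]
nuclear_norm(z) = 2.14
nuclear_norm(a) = 1.89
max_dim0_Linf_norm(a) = 0.94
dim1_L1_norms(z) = [1.21, 1.48]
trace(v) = -0.03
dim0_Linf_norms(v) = [0.07, 0.15]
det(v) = -0.01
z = a + v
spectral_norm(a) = 1.08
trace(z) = -0.29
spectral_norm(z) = 1.22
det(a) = -0.88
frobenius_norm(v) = 0.19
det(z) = -1.12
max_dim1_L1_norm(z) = 1.48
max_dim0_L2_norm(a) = 0.96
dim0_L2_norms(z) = [1.03, 1.13]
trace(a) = -0.26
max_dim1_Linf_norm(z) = 1.03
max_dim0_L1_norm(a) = 1.27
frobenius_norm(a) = 1.35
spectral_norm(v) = 0.17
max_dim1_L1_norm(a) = 1.33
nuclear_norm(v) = 0.26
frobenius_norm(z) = 1.53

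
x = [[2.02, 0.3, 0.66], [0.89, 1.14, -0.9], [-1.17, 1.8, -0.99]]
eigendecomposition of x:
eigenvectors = [[-0.80+0.00j, (0.19+0.18j), 0.19-0.18j],[(-0.6+0j), -0.29-0.44j, (-0.29+0.44j)],[(-0.04+0j), (-0.81+0j), -0.81-0.00j]]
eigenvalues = [(2.28+0j), (-0.05+1.24j), (-0.05-1.24j)]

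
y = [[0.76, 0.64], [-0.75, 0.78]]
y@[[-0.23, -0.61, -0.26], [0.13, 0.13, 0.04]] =[[-0.09,  -0.38,  -0.17], [0.27,  0.56,  0.23]]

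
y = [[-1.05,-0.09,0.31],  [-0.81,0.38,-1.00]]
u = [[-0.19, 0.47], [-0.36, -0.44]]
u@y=[[-0.18, 0.20, -0.53],[0.73, -0.13, 0.33]]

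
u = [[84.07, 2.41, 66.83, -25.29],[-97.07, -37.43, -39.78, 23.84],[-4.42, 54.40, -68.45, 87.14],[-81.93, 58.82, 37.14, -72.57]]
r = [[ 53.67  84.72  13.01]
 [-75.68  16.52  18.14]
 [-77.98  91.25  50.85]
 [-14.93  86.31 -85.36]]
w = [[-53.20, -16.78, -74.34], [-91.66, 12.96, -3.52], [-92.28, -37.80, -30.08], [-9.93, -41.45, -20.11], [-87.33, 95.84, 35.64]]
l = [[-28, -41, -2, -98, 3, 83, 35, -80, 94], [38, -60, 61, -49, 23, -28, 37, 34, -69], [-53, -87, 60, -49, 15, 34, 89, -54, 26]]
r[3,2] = -85.36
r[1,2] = 18.14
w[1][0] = -91.66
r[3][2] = -85.36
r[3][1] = 86.31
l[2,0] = -53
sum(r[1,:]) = -41.02000000000001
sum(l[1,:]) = -13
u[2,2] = -68.45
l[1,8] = -69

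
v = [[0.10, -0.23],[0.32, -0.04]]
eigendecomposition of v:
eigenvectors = [[0.17+0.62j,0.17-0.62j], [0.76+0.00j,0.76-0.00j]]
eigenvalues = [(0.03+0.26j), (0.03-0.26j)]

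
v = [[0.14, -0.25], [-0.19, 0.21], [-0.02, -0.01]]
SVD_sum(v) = [[0.17,-0.23],[-0.16,0.23],[-0.0,0.00]] + [[-0.03, -0.02],[-0.03, -0.02],[-0.02, -0.01]]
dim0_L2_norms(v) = [0.24, 0.33]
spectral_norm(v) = 0.40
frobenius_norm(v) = 0.40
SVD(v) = [[-0.71, -0.63], [0.70, -0.64], [0.01, -0.44]] @ diag([0.40033500692083696, 0.05031781229041506]) @ [[-0.58, 0.81], [0.81, 0.58]]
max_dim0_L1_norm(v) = 0.47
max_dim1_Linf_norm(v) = 0.25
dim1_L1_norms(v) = [0.39, 0.4, 0.03]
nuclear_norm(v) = 0.45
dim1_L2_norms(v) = [0.29, 0.28, 0.02]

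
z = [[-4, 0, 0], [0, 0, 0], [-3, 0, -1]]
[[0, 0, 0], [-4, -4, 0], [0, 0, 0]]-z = [[4, 0, 0], [-4, -4, 0], [3, 0, 1]]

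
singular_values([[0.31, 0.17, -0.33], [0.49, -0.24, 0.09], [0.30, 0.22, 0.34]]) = [0.66, 0.47, 0.37]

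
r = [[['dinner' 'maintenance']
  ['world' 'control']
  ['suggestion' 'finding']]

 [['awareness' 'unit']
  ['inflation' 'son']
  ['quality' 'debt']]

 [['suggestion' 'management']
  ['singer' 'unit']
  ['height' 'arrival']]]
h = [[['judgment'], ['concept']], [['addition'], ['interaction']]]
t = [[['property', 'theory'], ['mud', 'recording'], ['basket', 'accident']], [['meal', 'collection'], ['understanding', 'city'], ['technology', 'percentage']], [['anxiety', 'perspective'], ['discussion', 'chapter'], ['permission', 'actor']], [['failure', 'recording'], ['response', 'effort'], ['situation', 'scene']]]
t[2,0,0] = 'anxiety'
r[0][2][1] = 'finding'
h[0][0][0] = 'judgment'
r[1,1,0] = 'inflation'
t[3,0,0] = 'failure'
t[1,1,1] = 'city'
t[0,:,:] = [['property', 'theory'], ['mud', 'recording'], ['basket', 'accident']]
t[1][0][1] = 'collection'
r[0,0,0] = 'dinner'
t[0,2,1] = 'accident'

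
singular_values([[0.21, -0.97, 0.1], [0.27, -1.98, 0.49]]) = [2.28, 0.14]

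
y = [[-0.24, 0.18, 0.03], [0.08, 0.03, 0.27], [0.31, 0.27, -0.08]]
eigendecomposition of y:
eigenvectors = [[(0.26+0j), -0.13+0.51j, -0.13-0.51j], [0.70+0.00j, (-0.42-0.28j), -0.42+0.28j], [0.67+0.00j, (0.68+0j), (0.68-0j)]]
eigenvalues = [(0.32+0j), (-0.31+0.12j), (-0.31-0.12j)]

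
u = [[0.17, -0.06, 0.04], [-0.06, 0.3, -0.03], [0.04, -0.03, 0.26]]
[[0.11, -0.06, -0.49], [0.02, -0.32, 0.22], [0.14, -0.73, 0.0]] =u @ [[0.61, -0.14, -2.95], [0.23, -1.38, 0.18], [0.47, -2.93, 0.49]]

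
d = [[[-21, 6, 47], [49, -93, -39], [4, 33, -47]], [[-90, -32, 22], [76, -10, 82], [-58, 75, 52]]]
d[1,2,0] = -58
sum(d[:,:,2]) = 117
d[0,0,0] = -21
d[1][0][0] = -90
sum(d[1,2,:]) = 69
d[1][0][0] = -90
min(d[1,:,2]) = 22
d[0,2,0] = 4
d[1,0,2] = 22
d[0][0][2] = 47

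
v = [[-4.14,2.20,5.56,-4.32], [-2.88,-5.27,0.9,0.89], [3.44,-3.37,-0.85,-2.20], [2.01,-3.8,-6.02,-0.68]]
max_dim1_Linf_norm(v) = 6.02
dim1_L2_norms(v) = [8.46, 6.14, 5.36, 7.43]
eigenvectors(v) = [[-0.60+0.00j, 0.29-0.18j, (0.29+0.18j), 0.32+0.00j], [0.15+0.00j, 0.15+0.47j, 0.15-0.47j, (0.33+0j)], [(-0.66+0j), -0.48+0.06j, (-0.48-0.06j), (0.43+0j)], [(0.42+0j), -0.64+0.00j, (-0.64-0j), (0.77+0j)]]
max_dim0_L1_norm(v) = 14.64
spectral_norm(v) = 11.02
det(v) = -942.97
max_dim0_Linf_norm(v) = 6.02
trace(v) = -10.94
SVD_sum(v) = [[-3.57, 3.78, 5.59, -1.4], [0.35, -0.37, -0.55, 0.14], [1.58, -1.68, -2.48, 0.62], [3.21, -3.41, -5.03, 1.26]] + [[-0.96, -1.84, 0.52, -0.45], [-2.51, -4.82, 1.36, -1.18], [-0.69, -1.33, 0.38, -0.33], [-0.45, -0.86, 0.24, -0.21]] + [[1.06,0.00,0.16,-2.08], [-0.92,-0.00,-0.14,1.81], [1.57,0.0,0.23,-3.07], [0.50,0.00,0.07,-0.99]] + [[-0.68, 0.25, -0.7, -0.40], [0.21, -0.08, 0.22, 0.12], [0.99, -0.37, 1.02, 0.58], [-1.26, 0.47, -1.30, -0.74]]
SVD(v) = [[-0.70, -0.34, 0.49, -0.39],[0.07, -0.89, -0.43, 0.12],[0.31, -0.25, 0.72, 0.56],[0.63, -0.16, 0.23, -0.72]] @ diag([11.019860171283918, 6.412158529070816, 4.7744346064265555, 2.7950991024239458]) @ [[0.46, -0.49, -0.72, 0.18], [0.44, 0.84, -0.24, 0.21], [0.45, 0.0, 0.07, -0.89], [0.63, -0.23, 0.65, 0.37]]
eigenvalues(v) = [(4.47+0j), (-5.3+3.96j), (-5.3-3.96j), (-4.82+0j)]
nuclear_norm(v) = 25.00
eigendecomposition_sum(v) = [[(0.63+0j), (-0.08-0j), 2.45-0.00j, -1.59+0.00j],[-0.16-0.00j, 0.02+0.00j, (-0.63+0j), 0.41+0.00j],[(0.7+0j), -0.09-0.00j, (2.69-0j), (-1.75+0j)],[(-0.45-0j), 0.06+0.00j, -1.73+0.00j, 1.12+0.00j]] + [[-1.57+0.77j, 1.50+1.29j, (1.31-0.7j), -0.72-0.48j], [(-0.52-2.42j), -2.28+1.61j, (0.52+2.04j), (0.91-0.82j)], [2.46-0.07j, (-1.17-2.53j), (-2.1+0.14j), 0.64+1.04j], [(3.19+0.32j), (-1.08-3.46j), (-2.73-0.18j), (0.65+1.45j)]] + [[-1.57-0.77j, (1.5-1.29j), 1.31+0.70j, -0.72+0.48j], [(-0.52+2.42j), -2.28-1.61j, 0.52-2.04j, 0.91+0.82j], [(2.46+0.07j), (-1.17+2.53j), (-2.1-0.14j), (0.64-1.04j)], [3.19-0.32j, (-1.08+3.46j), -2.73+0.18j, (0.65-1.45j)]] + [[-1.63+0.00j, (-0.71+0j), (0.49-0j), -1.29-0.00j], [(-1.68+0j), -0.73+0.00j, (0.5-0j), -1.33-0.00j], [(-2.19+0j), -0.95+0.00j, (0.65-0j), (-1.73-0j)], [-3.93+0.00j, (-1.7+0j), 1.17-0.00j, -3.11-0.00j]]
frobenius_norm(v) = 13.90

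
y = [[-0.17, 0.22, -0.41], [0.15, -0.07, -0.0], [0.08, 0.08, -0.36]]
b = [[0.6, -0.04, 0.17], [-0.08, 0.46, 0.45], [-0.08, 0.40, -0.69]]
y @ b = [[-0.09, -0.06, 0.35],[0.1, -0.04, -0.01],[0.07, -0.11, 0.3]]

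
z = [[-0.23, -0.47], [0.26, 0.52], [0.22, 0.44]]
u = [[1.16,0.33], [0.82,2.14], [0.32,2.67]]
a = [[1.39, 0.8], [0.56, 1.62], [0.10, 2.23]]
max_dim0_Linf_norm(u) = 2.67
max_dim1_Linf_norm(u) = 2.67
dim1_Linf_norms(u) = [1.16, 2.14, 2.67]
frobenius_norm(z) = 0.92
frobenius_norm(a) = 3.24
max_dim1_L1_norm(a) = 2.33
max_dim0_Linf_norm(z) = 0.52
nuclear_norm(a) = 4.23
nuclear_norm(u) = 4.69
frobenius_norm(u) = 3.73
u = z + a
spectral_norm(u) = 3.56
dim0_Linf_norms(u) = [1.16, 2.67]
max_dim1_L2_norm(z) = 0.58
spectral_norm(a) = 3.00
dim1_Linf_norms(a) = [1.39, 1.62, 2.23]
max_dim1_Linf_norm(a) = 2.23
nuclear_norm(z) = 0.93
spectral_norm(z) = 0.92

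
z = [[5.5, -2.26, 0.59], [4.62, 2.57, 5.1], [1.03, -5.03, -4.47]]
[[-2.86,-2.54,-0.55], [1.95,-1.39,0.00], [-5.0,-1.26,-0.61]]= z @ [[-0.21, -0.34, 0.06], [0.8, 0.27, 0.33], [0.17, -0.10, -0.22]]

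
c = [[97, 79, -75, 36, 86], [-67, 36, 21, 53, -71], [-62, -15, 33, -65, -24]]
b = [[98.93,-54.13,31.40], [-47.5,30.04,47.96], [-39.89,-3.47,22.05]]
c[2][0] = -62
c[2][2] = 33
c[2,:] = [-62, -15, 33, -65, -24]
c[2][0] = -62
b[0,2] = 31.4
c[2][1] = -15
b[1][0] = -47.5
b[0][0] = 98.93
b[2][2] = 22.05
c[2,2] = 33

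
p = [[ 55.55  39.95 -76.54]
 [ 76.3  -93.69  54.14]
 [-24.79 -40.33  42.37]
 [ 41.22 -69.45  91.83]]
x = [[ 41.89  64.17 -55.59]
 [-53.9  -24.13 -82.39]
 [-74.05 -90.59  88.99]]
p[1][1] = -93.69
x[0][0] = 41.89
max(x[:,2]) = 88.99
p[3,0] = 41.22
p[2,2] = 42.37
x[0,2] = -55.59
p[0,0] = 55.55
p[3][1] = -69.45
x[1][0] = -53.9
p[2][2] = 42.37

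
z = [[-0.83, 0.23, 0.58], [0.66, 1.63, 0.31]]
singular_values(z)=[1.79, 1.04]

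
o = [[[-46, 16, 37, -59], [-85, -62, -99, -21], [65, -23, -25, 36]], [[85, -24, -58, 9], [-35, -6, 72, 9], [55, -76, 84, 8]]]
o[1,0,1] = -24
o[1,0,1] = -24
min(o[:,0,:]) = -59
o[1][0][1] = -24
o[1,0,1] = -24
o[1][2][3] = 8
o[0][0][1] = 16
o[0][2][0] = 65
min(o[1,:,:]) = -76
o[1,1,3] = 9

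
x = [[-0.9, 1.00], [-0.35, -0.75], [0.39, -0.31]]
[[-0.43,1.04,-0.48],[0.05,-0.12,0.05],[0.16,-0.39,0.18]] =x@[[0.27, -0.64, 0.30], [-0.19, 0.46, -0.21]]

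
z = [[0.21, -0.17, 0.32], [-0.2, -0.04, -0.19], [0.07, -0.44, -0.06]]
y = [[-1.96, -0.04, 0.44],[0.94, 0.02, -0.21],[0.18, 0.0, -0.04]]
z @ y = [[-0.51, -0.01, 0.12], [0.32, 0.01, -0.07], [-0.56, -0.01, 0.13]]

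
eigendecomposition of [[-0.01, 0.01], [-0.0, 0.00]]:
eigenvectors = [[1.0, 0.71], [0.00, 0.71]]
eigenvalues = [-0.01, 0.0]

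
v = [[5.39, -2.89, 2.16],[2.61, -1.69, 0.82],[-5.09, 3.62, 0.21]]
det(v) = -2.439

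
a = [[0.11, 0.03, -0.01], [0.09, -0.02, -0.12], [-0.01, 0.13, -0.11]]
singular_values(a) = [0.2, 0.14, 0.08]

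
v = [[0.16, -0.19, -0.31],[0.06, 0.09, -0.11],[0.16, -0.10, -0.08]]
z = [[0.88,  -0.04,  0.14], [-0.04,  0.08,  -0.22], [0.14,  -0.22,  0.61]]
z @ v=[[0.16, -0.18, -0.28],  [-0.04, 0.04, 0.02],  [0.11, -0.11, -0.07]]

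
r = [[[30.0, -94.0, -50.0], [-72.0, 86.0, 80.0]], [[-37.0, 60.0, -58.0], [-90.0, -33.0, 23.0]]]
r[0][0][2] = -50.0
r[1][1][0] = -90.0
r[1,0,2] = -58.0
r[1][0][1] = 60.0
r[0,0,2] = -50.0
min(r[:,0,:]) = -94.0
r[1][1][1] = -33.0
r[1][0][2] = -58.0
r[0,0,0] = 30.0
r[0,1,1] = 86.0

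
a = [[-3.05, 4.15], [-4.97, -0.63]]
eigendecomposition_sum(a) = [[(-1.52+1.93j), (2.08+0.87j)], [(-2.48-1.04j), -0.32+2.44j]] + [[-1.52-1.93j, 2.08-0.87j],[(-2.48+1.04j), -0.32-2.44j]]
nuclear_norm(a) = 9.83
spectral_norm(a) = 6.19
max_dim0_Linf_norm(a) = 4.97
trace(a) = -3.68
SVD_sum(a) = [[-4.09,  1.88], [-3.87,  1.77]] + [[1.04, 2.27], [-1.1, -2.40]]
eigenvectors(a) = [[-0.18+0.65j, (-0.18-0.65j)], [-0.74+0.00j, -0.74-0.00j]]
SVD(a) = [[-0.73, -0.69], [-0.69, 0.73]] @ diag([6.194810824853392, 3.6396591659493653]) @ [[0.91,-0.42], [-0.42,-0.91]]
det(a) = 22.55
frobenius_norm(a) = 7.18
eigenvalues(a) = [(-1.84+4.38j), (-1.84-4.38j)]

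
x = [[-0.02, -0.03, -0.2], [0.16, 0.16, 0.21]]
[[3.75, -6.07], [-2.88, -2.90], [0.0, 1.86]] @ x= [[-1.05, -1.08, -2.02], [-0.41, -0.38, -0.03], [0.3, 0.30, 0.39]]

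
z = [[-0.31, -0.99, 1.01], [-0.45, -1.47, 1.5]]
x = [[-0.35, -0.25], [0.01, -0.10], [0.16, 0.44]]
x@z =[[0.22, 0.71, -0.73], [0.04, 0.14, -0.14], [-0.25, -0.81, 0.82]]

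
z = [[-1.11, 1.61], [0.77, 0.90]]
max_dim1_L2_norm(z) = 1.96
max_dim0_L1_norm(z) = 2.51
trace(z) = -0.21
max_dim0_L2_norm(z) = 1.84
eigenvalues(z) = [-1.6, 1.39]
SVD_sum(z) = [[-0.88, 1.73], [-0.21, 0.40]] + [[-0.23,-0.12],[0.98,0.50]]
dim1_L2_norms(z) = [1.96, 1.18]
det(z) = -2.24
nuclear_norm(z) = 3.12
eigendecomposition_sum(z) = [[-1.34, 0.86], [0.41, -0.26]] + [[0.23, 0.75],[0.36, 1.16]]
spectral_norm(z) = 1.99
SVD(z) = [[0.97, 0.23], [0.23, -0.97]] @ diag([1.9905284147764617, 1.1246762333967526]) @ [[-0.46, 0.89], [-0.89, -0.46]]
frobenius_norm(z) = 2.29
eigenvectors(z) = [[-0.96,  -0.54], [0.29,  -0.84]]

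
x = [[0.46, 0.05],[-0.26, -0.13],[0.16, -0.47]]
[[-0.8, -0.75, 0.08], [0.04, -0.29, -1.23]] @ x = [[-0.16, 0.02], [-0.10, 0.62]]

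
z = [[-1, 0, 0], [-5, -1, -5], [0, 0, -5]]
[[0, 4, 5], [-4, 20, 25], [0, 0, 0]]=z @ [[0, -4, -5], [4, 0, 0], [0, 0, 0]]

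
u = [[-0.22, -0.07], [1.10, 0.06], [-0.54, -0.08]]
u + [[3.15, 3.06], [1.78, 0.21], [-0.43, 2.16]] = [[2.93, 2.99], [2.88, 0.27], [-0.97, 2.08]]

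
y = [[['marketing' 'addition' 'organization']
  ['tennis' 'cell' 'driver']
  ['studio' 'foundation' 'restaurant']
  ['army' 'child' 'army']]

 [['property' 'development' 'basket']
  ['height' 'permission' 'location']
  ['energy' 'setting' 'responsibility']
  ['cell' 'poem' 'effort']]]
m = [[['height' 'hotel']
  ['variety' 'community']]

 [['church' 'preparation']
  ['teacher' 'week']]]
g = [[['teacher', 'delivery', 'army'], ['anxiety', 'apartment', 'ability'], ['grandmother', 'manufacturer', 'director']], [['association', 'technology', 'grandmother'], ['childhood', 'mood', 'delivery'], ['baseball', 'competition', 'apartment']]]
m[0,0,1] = 'hotel'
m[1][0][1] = 'preparation'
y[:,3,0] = ['army', 'cell']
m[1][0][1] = 'preparation'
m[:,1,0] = ['variety', 'teacher']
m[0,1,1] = 'community'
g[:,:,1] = [['delivery', 'apartment', 'manufacturer'], ['technology', 'mood', 'competition']]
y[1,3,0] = 'cell'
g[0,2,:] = ['grandmother', 'manufacturer', 'director']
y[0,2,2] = 'restaurant'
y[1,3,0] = 'cell'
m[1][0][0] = 'church'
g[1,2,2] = 'apartment'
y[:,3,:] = [['army', 'child', 'army'], ['cell', 'poem', 'effort']]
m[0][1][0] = 'variety'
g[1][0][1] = 'technology'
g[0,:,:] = [['teacher', 'delivery', 'army'], ['anxiety', 'apartment', 'ability'], ['grandmother', 'manufacturer', 'director']]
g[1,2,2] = 'apartment'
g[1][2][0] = 'baseball'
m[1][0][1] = 'preparation'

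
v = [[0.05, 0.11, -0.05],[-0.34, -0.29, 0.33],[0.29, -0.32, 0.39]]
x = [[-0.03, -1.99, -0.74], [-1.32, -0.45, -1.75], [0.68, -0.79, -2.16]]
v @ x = [[-0.18, -0.11, -0.12], [0.62, 0.55, 0.05], [0.68, -0.74, -0.5]]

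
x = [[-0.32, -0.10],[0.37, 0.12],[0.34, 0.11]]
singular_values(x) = [0.63, 0.0]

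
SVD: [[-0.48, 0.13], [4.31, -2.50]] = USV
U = [[-0.10, 1.00], [1.00, 0.1]]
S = [5.01, 0.13]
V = [[0.87,-0.50], [-0.50,-0.87]]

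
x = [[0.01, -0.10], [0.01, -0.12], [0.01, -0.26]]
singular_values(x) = [0.3, 0.01]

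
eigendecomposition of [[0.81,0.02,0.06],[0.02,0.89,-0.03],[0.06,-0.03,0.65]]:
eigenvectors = [[-0.32,0.93,-0.17], [0.13,-0.14,-0.98], [0.94,0.34,0.08]]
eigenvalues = [0.63, 0.83, 0.9]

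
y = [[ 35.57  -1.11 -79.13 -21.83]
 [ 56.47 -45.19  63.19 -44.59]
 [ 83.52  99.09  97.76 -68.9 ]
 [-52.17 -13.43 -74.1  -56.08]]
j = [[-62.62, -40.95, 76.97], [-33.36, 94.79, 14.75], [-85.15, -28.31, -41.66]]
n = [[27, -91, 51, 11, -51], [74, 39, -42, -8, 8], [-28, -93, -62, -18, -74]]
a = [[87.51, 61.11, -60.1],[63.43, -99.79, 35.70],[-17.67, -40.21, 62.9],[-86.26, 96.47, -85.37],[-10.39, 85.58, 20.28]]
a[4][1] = 85.58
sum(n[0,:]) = -53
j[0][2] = 76.97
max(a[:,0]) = 87.51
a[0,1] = 61.11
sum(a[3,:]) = -75.16000000000001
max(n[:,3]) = 11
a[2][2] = 62.9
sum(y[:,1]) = 39.36000000000001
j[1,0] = -33.36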